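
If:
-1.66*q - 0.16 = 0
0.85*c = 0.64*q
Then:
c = -0.07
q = -0.10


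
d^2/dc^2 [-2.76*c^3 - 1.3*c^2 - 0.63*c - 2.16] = -16.56*c - 2.6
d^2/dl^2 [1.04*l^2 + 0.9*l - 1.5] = 2.08000000000000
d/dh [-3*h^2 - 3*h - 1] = -6*h - 3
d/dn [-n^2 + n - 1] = 1 - 2*n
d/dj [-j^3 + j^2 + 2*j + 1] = -3*j^2 + 2*j + 2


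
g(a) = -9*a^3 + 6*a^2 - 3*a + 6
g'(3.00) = -210.00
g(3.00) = -192.00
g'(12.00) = -3747.00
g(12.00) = -14718.00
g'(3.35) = -265.81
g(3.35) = -275.07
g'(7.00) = -1242.00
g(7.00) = -2808.00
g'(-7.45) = -1590.97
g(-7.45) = 4082.81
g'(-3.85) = -449.41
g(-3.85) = 620.08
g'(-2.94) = -271.66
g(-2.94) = 295.39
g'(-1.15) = -52.51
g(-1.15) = 31.07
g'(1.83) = -71.46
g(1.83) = -34.55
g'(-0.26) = -7.95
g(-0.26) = 7.34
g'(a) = -27*a^2 + 12*a - 3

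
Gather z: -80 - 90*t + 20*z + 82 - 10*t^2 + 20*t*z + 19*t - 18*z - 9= -10*t^2 - 71*t + z*(20*t + 2) - 7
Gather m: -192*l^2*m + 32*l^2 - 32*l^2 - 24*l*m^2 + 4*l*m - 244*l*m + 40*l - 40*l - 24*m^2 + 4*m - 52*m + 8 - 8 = m^2*(-24*l - 24) + m*(-192*l^2 - 240*l - 48)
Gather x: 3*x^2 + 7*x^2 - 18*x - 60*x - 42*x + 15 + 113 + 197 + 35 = 10*x^2 - 120*x + 360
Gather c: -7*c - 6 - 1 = -7*c - 7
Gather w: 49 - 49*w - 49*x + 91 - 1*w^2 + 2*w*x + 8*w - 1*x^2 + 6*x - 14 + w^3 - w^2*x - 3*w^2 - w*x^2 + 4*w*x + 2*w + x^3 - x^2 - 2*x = w^3 + w^2*(-x - 4) + w*(-x^2 + 6*x - 39) + x^3 - 2*x^2 - 45*x + 126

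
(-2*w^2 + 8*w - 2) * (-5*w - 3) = 10*w^3 - 34*w^2 - 14*w + 6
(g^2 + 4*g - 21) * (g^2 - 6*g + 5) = g^4 - 2*g^3 - 40*g^2 + 146*g - 105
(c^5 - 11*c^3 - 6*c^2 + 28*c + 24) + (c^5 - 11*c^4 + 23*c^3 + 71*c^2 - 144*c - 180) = 2*c^5 - 11*c^4 + 12*c^3 + 65*c^2 - 116*c - 156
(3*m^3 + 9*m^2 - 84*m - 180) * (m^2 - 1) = 3*m^5 + 9*m^4 - 87*m^3 - 189*m^2 + 84*m + 180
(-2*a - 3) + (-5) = -2*a - 8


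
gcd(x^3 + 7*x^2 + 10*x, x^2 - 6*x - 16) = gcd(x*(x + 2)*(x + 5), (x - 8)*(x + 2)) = x + 2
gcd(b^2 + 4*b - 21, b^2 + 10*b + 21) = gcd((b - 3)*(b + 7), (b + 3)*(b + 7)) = b + 7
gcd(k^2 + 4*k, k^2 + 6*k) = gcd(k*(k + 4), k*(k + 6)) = k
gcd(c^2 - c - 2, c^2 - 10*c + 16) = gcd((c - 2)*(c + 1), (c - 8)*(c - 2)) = c - 2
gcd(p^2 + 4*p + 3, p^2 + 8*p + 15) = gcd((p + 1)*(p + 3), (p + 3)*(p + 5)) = p + 3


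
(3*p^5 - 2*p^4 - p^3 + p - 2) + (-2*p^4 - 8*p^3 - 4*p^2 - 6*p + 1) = 3*p^5 - 4*p^4 - 9*p^3 - 4*p^2 - 5*p - 1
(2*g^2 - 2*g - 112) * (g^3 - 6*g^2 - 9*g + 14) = 2*g^5 - 14*g^4 - 118*g^3 + 718*g^2 + 980*g - 1568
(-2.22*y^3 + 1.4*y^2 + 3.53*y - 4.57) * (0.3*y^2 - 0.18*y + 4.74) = -0.666*y^5 + 0.8196*y^4 - 9.7158*y^3 + 4.6296*y^2 + 17.5548*y - 21.6618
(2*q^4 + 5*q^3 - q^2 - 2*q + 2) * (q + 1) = 2*q^5 + 7*q^4 + 4*q^3 - 3*q^2 + 2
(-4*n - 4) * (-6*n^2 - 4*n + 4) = 24*n^3 + 40*n^2 - 16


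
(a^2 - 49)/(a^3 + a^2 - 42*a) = (a - 7)/(a*(a - 6))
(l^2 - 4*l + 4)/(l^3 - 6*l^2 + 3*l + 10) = (l - 2)/(l^2 - 4*l - 5)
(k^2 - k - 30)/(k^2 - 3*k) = (k^2 - k - 30)/(k*(k - 3))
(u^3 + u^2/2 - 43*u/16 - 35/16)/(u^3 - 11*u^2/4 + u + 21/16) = (4*u^2 + 9*u + 5)/(4*u^2 - 4*u - 3)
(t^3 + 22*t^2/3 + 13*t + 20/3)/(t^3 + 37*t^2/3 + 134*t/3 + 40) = (t + 1)/(t + 6)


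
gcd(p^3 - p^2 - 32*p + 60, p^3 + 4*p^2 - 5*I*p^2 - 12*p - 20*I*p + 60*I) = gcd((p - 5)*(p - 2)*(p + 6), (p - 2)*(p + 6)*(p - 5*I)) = p^2 + 4*p - 12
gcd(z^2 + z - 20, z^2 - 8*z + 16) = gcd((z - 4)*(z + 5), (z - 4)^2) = z - 4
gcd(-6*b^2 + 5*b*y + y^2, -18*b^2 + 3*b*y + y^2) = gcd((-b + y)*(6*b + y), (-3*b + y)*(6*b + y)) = 6*b + y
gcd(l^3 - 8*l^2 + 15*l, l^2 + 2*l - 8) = 1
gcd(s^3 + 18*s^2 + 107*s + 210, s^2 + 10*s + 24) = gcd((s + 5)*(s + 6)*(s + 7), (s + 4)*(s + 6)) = s + 6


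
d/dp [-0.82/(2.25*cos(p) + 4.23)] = -1.845*sin(p)/(2.25*cos(p) + 4.23)^2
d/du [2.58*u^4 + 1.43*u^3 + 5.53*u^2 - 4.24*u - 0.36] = 10.32*u^3 + 4.29*u^2 + 11.06*u - 4.24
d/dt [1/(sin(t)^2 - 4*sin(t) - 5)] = 2*(2 - sin(t))*cos(t)/((sin(t) - 5)^2*(sin(t) + 1)^2)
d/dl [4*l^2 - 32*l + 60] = 8*l - 32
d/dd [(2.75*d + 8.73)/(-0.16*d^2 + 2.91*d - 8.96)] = (0.44*d^2 + 2.7936*d - 50.0443)/(0.0256*d^4 - 0.9312*d^3 + 11.3353*d^2 - 52.1472*d + 80.2816)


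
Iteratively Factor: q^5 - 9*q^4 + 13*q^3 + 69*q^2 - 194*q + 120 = (q + 3)*(q^4 - 12*q^3 + 49*q^2 - 78*q + 40) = (q - 1)*(q + 3)*(q^3 - 11*q^2 + 38*q - 40) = (q - 2)*(q - 1)*(q + 3)*(q^2 - 9*q + 20) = (q - 5)*(q - 2)*(q - 1)*(q + 3)*(q - 4)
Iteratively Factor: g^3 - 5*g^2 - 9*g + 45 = (g - 5)*(g^2 - 9) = (g - 5)*(g - 3)*(g + 3)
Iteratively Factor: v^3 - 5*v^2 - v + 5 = (v + 1)*(v^2 - 6*v + 5) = (v - 5)*(v + 1)*(v - 1)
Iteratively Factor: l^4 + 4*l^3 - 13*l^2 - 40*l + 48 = (l - 3)*(l^3 + 7*l^2 + 8*l - 16) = (l - 3)*(l + 4)*(l^2 + 3*l - 4) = (l - 3)*(l + 4)^2*(l - 1)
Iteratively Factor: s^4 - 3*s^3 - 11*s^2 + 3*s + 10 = (s - 5)*(s^3 + 2*s^2 - s - 2) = (s - 5)*(s + 2)*(s^2 - 1) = (s - 5)*(s - 1)*(s + 2)*(s + 1)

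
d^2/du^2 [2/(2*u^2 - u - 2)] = 4*(4*u^2 - 2*u - (4*u - 1)^2 - 4)/(-2*u^2 + u + 2)^3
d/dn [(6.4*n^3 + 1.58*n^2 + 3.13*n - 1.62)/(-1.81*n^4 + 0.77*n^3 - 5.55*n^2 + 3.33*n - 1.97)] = (11.584*n^6 + 5.7196*n^5 - 19.7407*n^4 + 26.075*n^3 - 11.4489*n^2 - 24.2072*n - 0.7715)/(3.2761*n^8 - 2.7874*n^7 + 20.6839*n^6 - 20.6016*n^5 + 43.0621*n^4 - 39.9968*n^3 + 32.9559*n^2 - 13.1202*n + 3.8809)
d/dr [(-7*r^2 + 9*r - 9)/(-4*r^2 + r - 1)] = 29*r*(r - 2)/(16*r^4 - 8*r^3 + 9*r^2 - 2*r + 1)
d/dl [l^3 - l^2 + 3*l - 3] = 3*l^2 - 2*l + 3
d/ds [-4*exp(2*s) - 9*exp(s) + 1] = (-8*exp(s) - 9)*exp(s)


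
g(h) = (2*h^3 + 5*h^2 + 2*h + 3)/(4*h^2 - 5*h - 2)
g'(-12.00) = 0.48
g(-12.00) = -4.35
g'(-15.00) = 0.49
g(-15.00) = -5.81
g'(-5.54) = 0.45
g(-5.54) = -1.31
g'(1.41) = -136.92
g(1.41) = -19.47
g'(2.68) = -2.26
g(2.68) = 6.21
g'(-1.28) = 0.48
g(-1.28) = 0.41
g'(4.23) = 0.03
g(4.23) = 5.21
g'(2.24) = -7.13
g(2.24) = 8.01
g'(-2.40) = 0.37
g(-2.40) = -0.02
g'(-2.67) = 0.37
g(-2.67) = -0.12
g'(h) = (5 - 8*h)*(2*h^3 + 5*h^2 + 2*h + 3)/(4*h^2 - 5*h - 2)^2 + (6*h^2 + 10*h + 2)/(4*h^2 - 5*h - 2)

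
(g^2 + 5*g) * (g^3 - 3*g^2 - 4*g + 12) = g^5 + 2*g^4 - 19*g^3 - 8*g^2 + 60*g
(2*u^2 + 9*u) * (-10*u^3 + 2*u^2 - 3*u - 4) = -20*u^5 - 86*u^4 + 12*u^3 - 35*u^2 - 36*u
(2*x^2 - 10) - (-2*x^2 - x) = 4*x^2 + x - 10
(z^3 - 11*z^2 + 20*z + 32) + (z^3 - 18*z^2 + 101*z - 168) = 2*z^3 - 29*z^2 + 121*z - 136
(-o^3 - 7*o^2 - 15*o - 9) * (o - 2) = -o^4 - 5*o^3 - o^2 + 21*o + 18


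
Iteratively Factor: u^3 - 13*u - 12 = (u + 1)*(u^2 - u - 12) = (u + 1)*(u + 3)*(u - 4)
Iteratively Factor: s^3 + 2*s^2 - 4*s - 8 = (s - 2)*(s^2 + 4*s + 4) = (s - 2)*(s + 2)*(s + 2)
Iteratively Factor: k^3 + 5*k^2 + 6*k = (k + 3)*(k^2 + 2*k) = k*(k + 3)*(k + 2)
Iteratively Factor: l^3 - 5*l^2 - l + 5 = (l - 5)*(l^2 - 1) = (l - 5)*(l + 1)*(l - 1)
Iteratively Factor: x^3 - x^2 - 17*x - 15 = (x + 3)*(x^2 - 4*x - 5) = (x + 1)*(x + 3)*(x - 5)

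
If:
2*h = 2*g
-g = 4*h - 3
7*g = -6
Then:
No Solution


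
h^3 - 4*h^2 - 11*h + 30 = (h - 5)*(h - 2)*(h + 3)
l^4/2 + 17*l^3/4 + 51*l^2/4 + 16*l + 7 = (l/2 + 1)*(l + 1)*(l + 2)*(l + 7/2)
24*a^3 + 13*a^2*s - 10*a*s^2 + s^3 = (-8*a + s)*(-3*a + s)*(a + s)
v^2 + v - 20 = (v - 4)*(v + 5)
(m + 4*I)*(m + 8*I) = m^2 + 12*I*m - 32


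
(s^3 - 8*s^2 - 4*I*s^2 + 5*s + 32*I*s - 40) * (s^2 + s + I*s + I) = s^5 - 7*s^4 - 3*I*s^4 + s^3 + 21*I*s^3 - 63*s^2 + 29*I*s^2 - 72*s - 35*I*s - 40*I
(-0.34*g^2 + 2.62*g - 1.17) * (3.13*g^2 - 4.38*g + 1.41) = -1.0642*g^4 + 9.6898*g^3 - 15.6171*g^2 + 8.8188*g - 1.6497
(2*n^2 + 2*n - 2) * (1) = 2*n^2 + 2*n - 2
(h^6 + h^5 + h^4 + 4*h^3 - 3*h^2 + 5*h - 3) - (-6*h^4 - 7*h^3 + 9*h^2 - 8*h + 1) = h^6 + h^5 + 7*h^4 + 11*h^3 - 12*h^2 + 13*h - 4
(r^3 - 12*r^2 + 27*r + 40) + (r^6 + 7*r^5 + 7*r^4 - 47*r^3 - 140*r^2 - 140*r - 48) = r^6 + 7*r^5 + 7*r^4 - 46*r^3 - 152*r^2 - 113*r - 8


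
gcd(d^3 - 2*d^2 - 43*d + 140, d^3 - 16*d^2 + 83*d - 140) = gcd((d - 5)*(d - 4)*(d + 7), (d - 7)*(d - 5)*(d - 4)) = d^2 - 9*d + 20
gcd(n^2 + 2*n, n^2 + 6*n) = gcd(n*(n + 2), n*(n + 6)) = n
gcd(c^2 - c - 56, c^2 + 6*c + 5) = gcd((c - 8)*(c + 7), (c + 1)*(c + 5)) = 1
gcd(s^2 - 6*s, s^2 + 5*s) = s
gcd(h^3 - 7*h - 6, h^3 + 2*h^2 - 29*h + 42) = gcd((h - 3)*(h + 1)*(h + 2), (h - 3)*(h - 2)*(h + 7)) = h - 3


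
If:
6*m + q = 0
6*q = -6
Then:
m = 1/6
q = -1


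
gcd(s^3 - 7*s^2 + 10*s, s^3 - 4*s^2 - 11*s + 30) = s^2 - 7*s + 10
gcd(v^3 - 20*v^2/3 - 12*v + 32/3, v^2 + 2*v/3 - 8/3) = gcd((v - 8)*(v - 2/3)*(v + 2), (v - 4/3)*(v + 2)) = v + 2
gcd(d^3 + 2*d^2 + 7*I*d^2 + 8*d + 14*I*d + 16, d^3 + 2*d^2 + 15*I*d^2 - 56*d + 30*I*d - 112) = d^2 + d*(2 + 8*I) + 16*I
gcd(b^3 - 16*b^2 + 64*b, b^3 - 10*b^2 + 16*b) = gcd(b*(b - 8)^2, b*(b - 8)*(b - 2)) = b^2 - 8*b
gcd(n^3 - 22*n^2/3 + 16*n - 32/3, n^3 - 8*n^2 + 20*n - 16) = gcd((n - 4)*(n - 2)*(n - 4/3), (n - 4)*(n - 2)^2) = n^2 - 6*n + 8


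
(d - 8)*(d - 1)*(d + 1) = d^3 - 8*d^2 - d + 8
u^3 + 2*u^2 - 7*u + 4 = (u - 1)^2*(u + 4)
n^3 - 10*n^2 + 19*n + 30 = (n - 6)*(n - 5)*(n + 1)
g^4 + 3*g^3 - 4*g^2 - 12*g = g*(g - 2)*(g + 2)*(g + 3)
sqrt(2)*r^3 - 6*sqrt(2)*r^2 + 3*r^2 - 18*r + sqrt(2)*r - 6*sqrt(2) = (r - 6)*(r + sqrt(2))*(sqrt(2)*r + 1)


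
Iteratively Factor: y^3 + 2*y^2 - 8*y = (y)*(y^2 + 2*y - 8) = y*(y + 4)*(y - 2)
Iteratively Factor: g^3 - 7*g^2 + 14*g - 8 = (g - 1)*(g^2 - 6*g + 8) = (g - 2)*(g - 1)*(g - 4)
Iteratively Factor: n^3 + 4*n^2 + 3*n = (n)*(n^2 + 4*n + 3) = n*(n + 3)*(n + 1)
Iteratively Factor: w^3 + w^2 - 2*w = (w - 1)*(w^2 + 2*w) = (w - 1)*(w + 2)*(w)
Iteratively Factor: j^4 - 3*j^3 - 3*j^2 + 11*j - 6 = (j - 1)*(j^3 - 2*j^2 - 5*j + 6) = (j - 1)*(j + 2)*(j^2 - 4*j + 3) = (j - 1)^2*(j + 2)*(j - 3)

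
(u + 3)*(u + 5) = u^2 + 8*u + 15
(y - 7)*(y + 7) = y^2 - 49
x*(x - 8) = x^2 - 8*x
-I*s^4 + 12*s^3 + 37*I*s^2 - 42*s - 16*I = (s + I)*(s + 2*I)*(s + 8*I)*(-I*s + 1)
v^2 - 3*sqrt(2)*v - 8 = (v - 4*sqrt(2))*(v + sqrt(2))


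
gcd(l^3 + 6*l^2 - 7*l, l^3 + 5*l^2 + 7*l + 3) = 1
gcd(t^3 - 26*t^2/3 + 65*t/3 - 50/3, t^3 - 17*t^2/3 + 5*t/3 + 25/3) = t^2 - 20*t/3 + 25/3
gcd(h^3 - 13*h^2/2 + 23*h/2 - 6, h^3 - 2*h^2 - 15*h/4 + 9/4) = 1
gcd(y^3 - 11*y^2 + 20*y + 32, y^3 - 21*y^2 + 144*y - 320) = y - 8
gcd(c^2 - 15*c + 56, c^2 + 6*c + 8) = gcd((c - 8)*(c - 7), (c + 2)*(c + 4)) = 1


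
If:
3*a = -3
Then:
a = -1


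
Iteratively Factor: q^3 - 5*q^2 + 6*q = (q)*(q^2 - 5*q + 6) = q*(q - 3)*(q - 2)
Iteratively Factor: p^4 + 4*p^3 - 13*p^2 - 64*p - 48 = (p + 4)*(p^3 - 13*p - 12) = (p + 3)*(p + 4)*(p^2 - 3*p - 4) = (p + 1)*(p + 3)*(p + 4)*(p - 4)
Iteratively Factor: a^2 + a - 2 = (a + 2)*(a - 1)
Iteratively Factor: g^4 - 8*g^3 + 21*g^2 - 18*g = (g)*(g^3 - 8*g^2 + 21*g - 18) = g*(g - 2)*(g^2 - 6*g + 9) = g*(g - 3)*(g - 2)*(g - 3)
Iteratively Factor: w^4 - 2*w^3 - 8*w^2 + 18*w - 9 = (w - 1)*(w^3 - w^2 - 9*w + 9) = (w - 3)*(w - 1)*(w^2 + 2*w - 3) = (w - 3)*(w - 1)^2*(w + 3)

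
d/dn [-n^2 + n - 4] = 1 - 2*n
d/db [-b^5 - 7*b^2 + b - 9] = -5*b^4 - 14*b + 1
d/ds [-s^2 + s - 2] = 1 - 2*s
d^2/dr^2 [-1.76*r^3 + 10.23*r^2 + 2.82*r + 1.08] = 20.46 - 10.56*r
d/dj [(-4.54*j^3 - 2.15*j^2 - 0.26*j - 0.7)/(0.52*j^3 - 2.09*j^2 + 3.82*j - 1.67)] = (10.6066*j^4 - 34.4152*j^3 + 15.081*j^2 + 4.255*j + 3.1082)/(0.2704*j^6 - 2.1736*j^5 + 8.3409*j^4 - 17.7044*j^3 + 21.573*j^2 - 12.7588*j + 2.7889)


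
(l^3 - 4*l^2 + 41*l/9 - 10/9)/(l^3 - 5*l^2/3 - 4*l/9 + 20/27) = 3*(3*l^2 - 7*l + 2)/(9*l^2 - 4)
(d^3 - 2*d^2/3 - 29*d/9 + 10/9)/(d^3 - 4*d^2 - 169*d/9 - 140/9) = (3*d^2 - 7*d + 2)/(3*d^2 - 17*d - 28)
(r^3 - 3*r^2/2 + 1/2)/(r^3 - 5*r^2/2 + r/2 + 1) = (r - 1)/(r - 2)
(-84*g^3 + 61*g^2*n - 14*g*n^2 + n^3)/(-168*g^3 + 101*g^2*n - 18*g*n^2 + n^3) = (4*g - n)/(8*g - n)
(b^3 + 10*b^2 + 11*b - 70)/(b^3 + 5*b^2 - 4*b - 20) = (b + 7)/(b + 2)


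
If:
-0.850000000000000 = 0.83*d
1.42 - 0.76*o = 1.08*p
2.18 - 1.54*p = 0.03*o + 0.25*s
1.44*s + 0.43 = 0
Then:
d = -1.02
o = -0.22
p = 1.47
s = -0.30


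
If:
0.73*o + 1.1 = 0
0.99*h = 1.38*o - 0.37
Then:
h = -2.47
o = -1.51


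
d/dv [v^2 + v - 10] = 2*v + 1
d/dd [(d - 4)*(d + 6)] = 2*d + 2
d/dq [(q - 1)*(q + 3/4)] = 2*q - 1/4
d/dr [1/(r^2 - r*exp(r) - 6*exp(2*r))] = (r*exp(r) - 2*r + 12*exp(2*r) + exp(r))/(-r^2 + r*exp(r) + 6*exp(2*r))^2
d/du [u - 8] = 1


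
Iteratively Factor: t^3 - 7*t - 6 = (t + 1)*(t^2 - t - 6) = (t - 3)*(t + 1)*(t + 2)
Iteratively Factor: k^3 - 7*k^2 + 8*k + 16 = (k + 1)*(k^2 - 8*k + 16) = (k - 4)*(k + 1)*(k - 4)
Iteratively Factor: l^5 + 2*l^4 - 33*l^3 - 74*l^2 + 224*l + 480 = (l - 3)*(l^4 + 5*l^3 - 18*l^2 - 128*l - 160) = (l - 5)*(l - 3)*(l^3 + 10*l^2 + 32*l + 32) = (l - 5)*(l - 3)*(l + 4)*(l^2 + 6*l + 8) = (l - 5)*(l - 3)*(l + 2)*(l + 4)*(l + 4)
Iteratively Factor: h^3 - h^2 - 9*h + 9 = (h - 3)*(h^2 + 2*h - 3) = (h - 3)*(h + 3)*(h - 1)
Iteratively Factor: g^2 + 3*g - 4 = (g - 1)*(g + 4)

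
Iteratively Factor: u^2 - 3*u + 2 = (u - 1)*(u - 2)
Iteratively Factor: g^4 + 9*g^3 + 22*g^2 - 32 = (g + 4)*(g^3 + 5*g^2 + 2*g - 8) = (g - 1)*(g + 4)*(g^2 + 6*g + 8) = (g - 1)*(g + 2)*(g + 4)*(g + 4)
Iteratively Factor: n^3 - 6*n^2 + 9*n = (n - 3)*(n^2 - 3*n) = (n - 3)^2*(n)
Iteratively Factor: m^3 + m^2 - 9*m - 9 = (m + 3)*(m^2 - 2*m - 3) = (m - 3)*(m + 3)*(m + 1)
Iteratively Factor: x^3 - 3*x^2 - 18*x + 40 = (x - 2)*(x^2 - x - 20) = (x - 2)*(x + 4)*(x - 5)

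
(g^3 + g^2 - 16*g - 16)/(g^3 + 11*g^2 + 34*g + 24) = (g - 4)/(g + 6)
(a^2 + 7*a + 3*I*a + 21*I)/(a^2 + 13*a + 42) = (a + 3*I)/(a + 6)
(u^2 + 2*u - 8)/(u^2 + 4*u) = (u - 2)/u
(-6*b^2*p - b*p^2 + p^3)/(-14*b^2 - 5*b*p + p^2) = p*(-3*b + p)/(-7*b + p)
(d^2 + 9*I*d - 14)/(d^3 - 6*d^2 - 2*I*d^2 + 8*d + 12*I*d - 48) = (d + 7*I)/(d^2 + d*(-6 - 4*I) + 24*I)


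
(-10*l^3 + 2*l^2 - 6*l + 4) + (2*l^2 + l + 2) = -10*l^3 + 4*l^2 - 5*l + 6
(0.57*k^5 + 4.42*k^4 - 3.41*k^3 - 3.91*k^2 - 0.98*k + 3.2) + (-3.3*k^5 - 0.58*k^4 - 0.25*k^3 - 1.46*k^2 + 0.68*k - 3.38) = -2.73*k^5 + 3.84*k^4 - 3.66*k^3 - 5.37*k^2 - 0.3*k - 0.18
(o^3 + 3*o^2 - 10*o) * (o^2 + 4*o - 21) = o^5 + 7*o^4 - 19*o^3 - 103*o^2 + 210*o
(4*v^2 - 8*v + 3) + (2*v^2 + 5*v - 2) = 6*v^2 - 3*v + 1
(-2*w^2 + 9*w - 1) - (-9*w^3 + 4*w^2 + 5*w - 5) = 9*w^3 - 6*w^2 + 4*w + 4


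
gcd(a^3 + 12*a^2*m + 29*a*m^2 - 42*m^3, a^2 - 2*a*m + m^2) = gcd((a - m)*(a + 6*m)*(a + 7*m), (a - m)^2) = a - m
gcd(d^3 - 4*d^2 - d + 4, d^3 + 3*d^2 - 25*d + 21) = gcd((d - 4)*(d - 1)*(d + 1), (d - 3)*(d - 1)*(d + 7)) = d - 1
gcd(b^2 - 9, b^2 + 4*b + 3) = b + 3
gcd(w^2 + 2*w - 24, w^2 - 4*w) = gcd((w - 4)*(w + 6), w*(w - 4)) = w - 4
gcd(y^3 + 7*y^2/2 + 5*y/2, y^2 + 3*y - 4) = 1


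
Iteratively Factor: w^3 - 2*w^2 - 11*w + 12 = (w + 3)*(w^2 - 5*w + 4) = (w - 1)*(w + 3)*(w - 4)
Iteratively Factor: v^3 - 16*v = (v)*(v^2 - 16) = v*(v - 4)*(v + 4)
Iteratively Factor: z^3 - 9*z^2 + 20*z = (z)*(z^2 - 9*z + 20) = z*(z - 4)*(z - 5)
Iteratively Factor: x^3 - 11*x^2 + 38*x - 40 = (x - 5)*(x^2 - 6*x + 8) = (x - 5)*(x - 2)*(x - 4)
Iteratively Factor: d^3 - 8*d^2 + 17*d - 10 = (d - 5)*(d^2 - 3*d + 2) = (d - 5)*(d - 2)*(d - 1)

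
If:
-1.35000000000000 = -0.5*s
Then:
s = 2.70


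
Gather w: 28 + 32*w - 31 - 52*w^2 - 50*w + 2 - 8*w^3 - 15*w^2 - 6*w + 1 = -8*w^3 - 67*w^2 - 24*w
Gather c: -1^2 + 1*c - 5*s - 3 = c - 5*s - 4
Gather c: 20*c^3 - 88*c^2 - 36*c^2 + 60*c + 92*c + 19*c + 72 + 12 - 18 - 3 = 20*c^3 - 124*c^2 + 171*c + 63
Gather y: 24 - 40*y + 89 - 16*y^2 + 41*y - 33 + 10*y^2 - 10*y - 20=-6*y^2 - 9*y + 60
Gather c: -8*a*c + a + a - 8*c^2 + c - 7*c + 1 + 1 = 2*a - 8*c^2 + c*(-8*a - 6) + 2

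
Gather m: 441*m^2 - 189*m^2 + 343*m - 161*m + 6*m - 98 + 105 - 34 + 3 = 252*m^2 + 188*m - 24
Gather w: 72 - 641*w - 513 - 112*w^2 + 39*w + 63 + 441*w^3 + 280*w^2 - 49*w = 441*w^3 + 168*w^2 - 651*w - 378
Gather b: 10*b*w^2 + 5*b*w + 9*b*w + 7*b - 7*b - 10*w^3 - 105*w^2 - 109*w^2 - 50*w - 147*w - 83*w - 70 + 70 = b*(10*w^2 + 14*w) - 10*w^3 - 214*w^2 - 280*w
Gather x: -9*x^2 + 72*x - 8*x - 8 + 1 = -9*x^2 + 64*x - 7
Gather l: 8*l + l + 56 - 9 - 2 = 9*l + 45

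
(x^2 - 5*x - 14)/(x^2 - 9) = (x^2 - 5*x - 14)/(x^2 - 9)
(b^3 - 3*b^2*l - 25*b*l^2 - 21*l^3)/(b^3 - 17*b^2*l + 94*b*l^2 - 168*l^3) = (b^2 + 4*b*l + 3*l^2)/(b^2 - 10*b*l + 24*l^2)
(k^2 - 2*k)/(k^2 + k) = (k - 2)/(k + 1)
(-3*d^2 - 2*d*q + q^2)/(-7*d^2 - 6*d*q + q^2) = (-3*d + q)/(-7*d + q)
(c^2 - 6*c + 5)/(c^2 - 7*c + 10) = (c - 1)/(c - 2)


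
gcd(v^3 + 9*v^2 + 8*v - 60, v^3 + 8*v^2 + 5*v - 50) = v^2 + 3*v - 10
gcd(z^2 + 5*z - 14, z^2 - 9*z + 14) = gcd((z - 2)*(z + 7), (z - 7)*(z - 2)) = z - 2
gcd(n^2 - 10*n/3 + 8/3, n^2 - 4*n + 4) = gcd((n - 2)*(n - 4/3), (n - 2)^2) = n - 2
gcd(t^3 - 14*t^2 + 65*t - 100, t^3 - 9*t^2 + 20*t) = t^2 - 9*t + 20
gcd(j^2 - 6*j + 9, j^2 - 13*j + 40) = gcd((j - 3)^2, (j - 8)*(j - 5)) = 1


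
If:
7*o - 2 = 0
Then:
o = 2/7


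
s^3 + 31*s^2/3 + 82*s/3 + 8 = (s + 1/3)*(s + 4)*(s + 6)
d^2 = d^2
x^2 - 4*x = x*(x - 4)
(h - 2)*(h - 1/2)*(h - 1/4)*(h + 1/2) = h^4 - 9*h^3/4 + h^2/4 + 9*h/16 - 1/8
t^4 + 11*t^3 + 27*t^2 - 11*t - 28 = (t - 1)*(t + 1)*(t + 4)*(t + 7)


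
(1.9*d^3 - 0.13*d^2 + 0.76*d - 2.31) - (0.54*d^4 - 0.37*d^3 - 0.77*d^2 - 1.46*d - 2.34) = -0.54*d^4 + 2.27*d^3 + 0.64*d^2 + 2.22*d + 0.0299999999999998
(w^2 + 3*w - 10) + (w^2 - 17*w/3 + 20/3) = 2*w^2 - 8*w/3 - 10/3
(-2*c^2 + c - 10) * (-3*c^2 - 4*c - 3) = 6*c^4 + 5*c^3 + 32*c^2 + 37*c + 30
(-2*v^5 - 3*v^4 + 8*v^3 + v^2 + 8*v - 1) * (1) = -2*v^5 - 3*v^4 + 8*v^3 + v^2 + 8*v - 1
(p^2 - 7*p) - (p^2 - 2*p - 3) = 3 - 5*p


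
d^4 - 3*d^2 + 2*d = d*(d - 1)^2*(d + 2)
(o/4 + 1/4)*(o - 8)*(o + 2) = o^3/4 - 5*o^2/4 - 11*o/2 - 4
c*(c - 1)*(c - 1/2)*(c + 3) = c^4 + 3*c^3/2 - 4*c^2 + 3*c/2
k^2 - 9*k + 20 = (k - 5)*(k - 4)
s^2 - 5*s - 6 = (s - 6)*(s + 1)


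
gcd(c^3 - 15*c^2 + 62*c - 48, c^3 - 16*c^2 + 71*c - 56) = c^2 - 9*c + 8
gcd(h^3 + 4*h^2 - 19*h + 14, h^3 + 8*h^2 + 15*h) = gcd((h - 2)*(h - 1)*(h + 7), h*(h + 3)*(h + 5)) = 1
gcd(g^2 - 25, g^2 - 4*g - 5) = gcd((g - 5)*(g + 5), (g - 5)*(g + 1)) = g - 5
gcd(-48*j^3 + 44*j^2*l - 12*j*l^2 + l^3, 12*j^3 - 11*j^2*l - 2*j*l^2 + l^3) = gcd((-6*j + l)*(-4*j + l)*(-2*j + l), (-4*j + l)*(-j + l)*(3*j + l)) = 4*j - l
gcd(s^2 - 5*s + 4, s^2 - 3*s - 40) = 1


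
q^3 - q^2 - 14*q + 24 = (q - 3)*(q - 2)*(q + 4)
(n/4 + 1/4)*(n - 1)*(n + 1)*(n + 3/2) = n^4/4 + 5*n^3/8 + n^2/8 - 5*n/8 - 3/8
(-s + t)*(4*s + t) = -4*s^2 + 3*s*t + t^2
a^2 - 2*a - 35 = (a - 7)*(a + 5)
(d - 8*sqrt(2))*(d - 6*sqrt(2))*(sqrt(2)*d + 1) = sqrt(2)*d^3 - 27*d^2 + 82*sqrt(2)*d + 96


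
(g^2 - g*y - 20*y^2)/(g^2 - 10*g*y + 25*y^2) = (-g - 4*y)/(-g + 5*y)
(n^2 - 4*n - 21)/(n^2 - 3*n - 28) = (n + 3)/(n + 4)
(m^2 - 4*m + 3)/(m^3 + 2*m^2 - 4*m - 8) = (m^2 - 4*m + 3)/(m^3 + 2*m^2 - 4*m - 8)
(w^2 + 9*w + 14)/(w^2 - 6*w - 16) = (w + 7)/(w - 8)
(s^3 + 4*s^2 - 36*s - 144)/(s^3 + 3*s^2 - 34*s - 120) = (s + 6)/(s + 5)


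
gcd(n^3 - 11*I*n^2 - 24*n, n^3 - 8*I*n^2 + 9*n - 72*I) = n^2 - 11*I*n - 24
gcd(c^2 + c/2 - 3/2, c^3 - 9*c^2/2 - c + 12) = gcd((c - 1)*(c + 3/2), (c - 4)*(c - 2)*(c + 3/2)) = c + 3/2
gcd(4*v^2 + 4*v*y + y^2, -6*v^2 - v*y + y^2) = 2*v + y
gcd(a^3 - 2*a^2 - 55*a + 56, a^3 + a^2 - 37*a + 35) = a^2 + 6*a - 7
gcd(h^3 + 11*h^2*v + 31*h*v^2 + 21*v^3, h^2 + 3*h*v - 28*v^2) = h + 7*v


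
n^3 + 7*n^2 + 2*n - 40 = (n - 2)*(n + 4)*(n + 5)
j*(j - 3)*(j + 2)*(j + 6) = j^4 + 5*j^3 - 12*j^2 - 36*j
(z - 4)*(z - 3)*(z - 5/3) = z^3 - 26*z^2/3 + 71*z/3 - 20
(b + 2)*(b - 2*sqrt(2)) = b^2 - 2*sqrt(2)*b + 2*b - 4*sqrt(2)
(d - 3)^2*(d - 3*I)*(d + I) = d^4 - 6*d^3 - 2*I*d^3 + 12*d^2 + 12*I*d^2 - 18*d - 18*I*d + 27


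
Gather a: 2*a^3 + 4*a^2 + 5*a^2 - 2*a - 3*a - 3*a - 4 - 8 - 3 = 2*a^3 + 9*a^2 - 8*a - 15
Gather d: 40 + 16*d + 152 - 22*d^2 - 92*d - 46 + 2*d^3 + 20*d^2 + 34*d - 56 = 2*d^3 - 2*d^2 - 42*d + 90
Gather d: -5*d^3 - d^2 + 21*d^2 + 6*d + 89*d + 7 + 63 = -5*d^3 + 20*d^2 + 95*d + 70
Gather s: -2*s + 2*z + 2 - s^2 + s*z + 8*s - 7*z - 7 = -s^2 + s*(z + 6) - 5*z - 5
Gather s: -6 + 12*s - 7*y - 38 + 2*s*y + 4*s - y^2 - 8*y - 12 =s*(2*y + 16) - y^2 - 15*y - 56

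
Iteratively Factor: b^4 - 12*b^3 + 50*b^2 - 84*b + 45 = (b - 5)*(b^3 - 7*b^2 + 15*b - 9) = (b - 5)*(b - 3)*(b^2 - 4*b + 3) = (b - 5)*(b - 3)*(b - 1)*(b - 3)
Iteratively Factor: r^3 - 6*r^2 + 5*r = (r)*(r^2 - 6*r + 5) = r*(r - 5)*(r - 1)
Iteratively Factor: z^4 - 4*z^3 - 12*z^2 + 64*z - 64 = (z + 4)*(z^3 - 8*z^2 + 20*z - 16) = (z - 4)*(z + 4)*(z^2 - 4*z + 4) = (z - 4)*(z - 2)*(z + 4)*(z - 2)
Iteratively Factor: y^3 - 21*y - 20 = (y + 4)*(y^2 - 4*y - 5) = (y + 1)*(y + 4)*(y - 5)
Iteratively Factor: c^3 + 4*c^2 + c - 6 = (c + 2)*(c^2 + 2*c - 3) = (c + 2)*(c + 3)*(c - 1)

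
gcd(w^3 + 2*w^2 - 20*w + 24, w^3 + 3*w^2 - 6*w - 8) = w - 2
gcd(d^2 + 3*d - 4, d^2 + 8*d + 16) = d + 4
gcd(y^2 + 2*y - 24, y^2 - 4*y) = y - 4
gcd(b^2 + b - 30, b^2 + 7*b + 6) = b + 6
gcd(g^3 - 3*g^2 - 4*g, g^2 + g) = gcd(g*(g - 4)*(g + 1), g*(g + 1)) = g^2 + g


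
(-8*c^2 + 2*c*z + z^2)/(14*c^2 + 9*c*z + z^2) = (-8*c^2 + 2*c*z + z^2)/(14*c^2 + 9*c*z + z^2)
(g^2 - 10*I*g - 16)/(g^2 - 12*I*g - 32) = (g - 2*I)/(g - 4*I)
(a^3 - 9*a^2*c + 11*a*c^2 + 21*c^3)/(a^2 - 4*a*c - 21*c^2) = (a^2 - 2*a*c - 3*c^2)/(a + 3*c)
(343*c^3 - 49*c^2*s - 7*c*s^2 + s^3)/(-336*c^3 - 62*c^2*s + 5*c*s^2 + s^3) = (49*c^2 - 14*c*s + s^2)/(-48*c^2 - 2*c*s + s^2)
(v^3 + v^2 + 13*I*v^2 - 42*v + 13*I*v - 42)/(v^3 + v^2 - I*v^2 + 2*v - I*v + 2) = (v^2 + 13*I*v - 42)/(v^2 - I*v + 2)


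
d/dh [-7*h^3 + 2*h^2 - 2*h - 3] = -21*h^2 + 4*h - 2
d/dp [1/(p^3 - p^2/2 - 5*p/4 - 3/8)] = 16*(-12*p^2 + 4*p + 5)/(-8*p^3 + 4*p^2 + 10*p + 3)^2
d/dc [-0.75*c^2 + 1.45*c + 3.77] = 1.45 - 1.5*c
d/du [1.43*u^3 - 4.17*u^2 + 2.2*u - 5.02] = 4.29*u^2 - 8.34*u + 2.2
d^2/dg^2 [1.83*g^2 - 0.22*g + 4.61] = 3.66000000000000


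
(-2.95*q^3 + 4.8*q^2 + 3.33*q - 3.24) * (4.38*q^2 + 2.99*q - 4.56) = -12.921*q^5 + 12.2035*q^4 + 42.3894*q^3 - 26.1225*q^2 - 24.8724*q + 14.7744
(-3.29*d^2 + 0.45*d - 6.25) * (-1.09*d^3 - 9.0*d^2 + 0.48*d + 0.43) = 3.5861*d^5 + 29.1195*d^4 + 1.1833*d^3 + 55.0513*d^2 - 2.8065*d - 2.6875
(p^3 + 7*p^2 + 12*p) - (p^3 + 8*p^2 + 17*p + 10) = -p^2 - 5*p - 10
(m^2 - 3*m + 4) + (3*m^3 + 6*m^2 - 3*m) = 3*m^3 + 7*m^2 - 6*m + 4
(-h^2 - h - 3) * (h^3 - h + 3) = -h^5 - h^4 - 2*h^3 - 2*h^2 - 9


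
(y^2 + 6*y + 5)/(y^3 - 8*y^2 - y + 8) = (y + 5)/(y^2 - 9*y + 8)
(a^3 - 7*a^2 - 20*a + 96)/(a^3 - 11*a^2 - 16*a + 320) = (a^2 + a - 12)/(a^2 - 3*a - 40)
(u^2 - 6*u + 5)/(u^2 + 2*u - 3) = (u - 5)/(u + 3)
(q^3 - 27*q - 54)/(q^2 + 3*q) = q - 3 - 18/q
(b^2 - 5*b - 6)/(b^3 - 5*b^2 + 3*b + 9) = (b - 6)/(b^2 - 6*b + 9)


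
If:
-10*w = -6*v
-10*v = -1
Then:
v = 1/10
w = 3/50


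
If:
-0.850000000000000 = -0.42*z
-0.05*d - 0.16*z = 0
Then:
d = -6.48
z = 2.02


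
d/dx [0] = 0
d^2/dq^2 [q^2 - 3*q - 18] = 2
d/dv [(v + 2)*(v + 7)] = 2*v + 9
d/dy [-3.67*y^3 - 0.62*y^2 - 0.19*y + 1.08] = -11.01*y^2 - 1.24*y - 0.19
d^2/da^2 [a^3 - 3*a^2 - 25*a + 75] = 6*a - 6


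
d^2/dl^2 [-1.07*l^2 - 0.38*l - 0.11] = -2.14000000000000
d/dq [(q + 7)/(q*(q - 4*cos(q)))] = (-4*q^2*sin(q) - q^2 - 28*q*sin(q) - 14*q + 28*cos(q))/(q^2*(q - 4*cos(q))^2)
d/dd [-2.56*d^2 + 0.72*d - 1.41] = 0.72 - 5.12*d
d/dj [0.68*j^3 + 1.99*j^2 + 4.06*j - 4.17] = 2.04*j^2 + 3.98*j + 4.06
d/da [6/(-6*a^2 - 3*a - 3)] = 2*(4*a + 1)/(2*a^2 + a + 1)^2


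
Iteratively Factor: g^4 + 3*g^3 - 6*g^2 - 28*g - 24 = (g + 2)*(g^3 + g^2 - 8*g - 12) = (g + 2)^2*(g^2 - g - 6) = (g - 3)*(g + 2)^2*(g + 2)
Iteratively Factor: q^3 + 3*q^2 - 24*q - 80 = (q + 4)*(q^2 - q - 20) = (q - 5)*(q + 4)*(q + 4)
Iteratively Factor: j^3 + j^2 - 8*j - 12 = (j - 3)*(j^2 + 4*j + 4) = (j - 3)*(j + 2)*(j + 2)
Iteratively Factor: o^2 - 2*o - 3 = (o + 1)*(o - 3)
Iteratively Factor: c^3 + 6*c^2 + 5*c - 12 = (c + 3)*(c^2 + 3*c - 4) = (c + 3)*(c + 4)*(c - 1)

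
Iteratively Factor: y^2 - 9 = (y + 3)*(y - 3)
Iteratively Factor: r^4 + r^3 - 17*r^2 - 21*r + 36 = (r + 3)*(r^3 - 2*r^2 - 11*r + 12) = (r + 3)^2*(r^2 - 5*r + 4) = (r - 4)*(r + 3)^2*(r - 1)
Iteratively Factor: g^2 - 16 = (g - 4)*(g + 4)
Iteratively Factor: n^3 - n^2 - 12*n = (n)*(n^2 - n - 12) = n*(n + 3)*(n - 4)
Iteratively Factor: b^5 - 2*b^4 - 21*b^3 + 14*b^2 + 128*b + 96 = (b + 3)*(b^4 - 5*b^3 - 6*b^2 + 32*b + 32) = (b - 4)*(b + 3)*(b^3 - b^2 - 10*b - 8) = (b - 4)^2*(b + 3)*(b^2 + 3*b + 2) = (b - 4)^2*(b + 2)*(b + 3)*(b + 1)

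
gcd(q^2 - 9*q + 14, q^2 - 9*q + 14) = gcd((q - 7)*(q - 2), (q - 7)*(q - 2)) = q^2 - 9*q + 14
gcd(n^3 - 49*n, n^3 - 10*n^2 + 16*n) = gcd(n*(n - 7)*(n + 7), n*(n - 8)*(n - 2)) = n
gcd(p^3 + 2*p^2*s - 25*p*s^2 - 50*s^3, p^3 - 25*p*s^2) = p^2 - 25*s^2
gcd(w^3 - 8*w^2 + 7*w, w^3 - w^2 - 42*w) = w^2 - 7*w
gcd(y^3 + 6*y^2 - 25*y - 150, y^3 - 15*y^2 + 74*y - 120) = y - 5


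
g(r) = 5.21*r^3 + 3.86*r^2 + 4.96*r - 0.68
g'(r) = 15.63*r^2 + 7.72*r + 4.96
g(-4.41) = -394.33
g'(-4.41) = 274.89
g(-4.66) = -467.20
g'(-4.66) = 308.40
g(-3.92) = -274.64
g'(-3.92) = 214.87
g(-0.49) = -2.80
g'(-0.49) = 4.93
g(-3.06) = -128.99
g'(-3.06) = 127.69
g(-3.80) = -249.67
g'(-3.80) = 201.32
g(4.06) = 431.76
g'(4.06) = 293.94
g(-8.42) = -2878.88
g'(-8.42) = 1048.07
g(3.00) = 189.61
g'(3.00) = 168.79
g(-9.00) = -3530.75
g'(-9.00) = 1201.51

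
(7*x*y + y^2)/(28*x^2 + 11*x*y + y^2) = y/(4*x + y)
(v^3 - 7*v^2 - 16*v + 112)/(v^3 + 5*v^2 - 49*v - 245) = (v^2 - 16)/(v^2 + 12*v + 35)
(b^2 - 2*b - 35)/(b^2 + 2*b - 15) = (b - 7)/(b - 3)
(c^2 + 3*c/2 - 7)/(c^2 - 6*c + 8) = (c + 7/2)/(c - 4)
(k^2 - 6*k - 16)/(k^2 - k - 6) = (k - 8)/(k - 3)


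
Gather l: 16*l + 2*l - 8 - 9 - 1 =18*l - 18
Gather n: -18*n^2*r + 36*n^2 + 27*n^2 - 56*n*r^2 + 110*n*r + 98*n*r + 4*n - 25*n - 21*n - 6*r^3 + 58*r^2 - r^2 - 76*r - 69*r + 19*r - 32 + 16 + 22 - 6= n^2*(63 - 18*r) + n*(-56*r^2 + 208*r - 42) - 6*r^3 + 57*r^2 - 126*r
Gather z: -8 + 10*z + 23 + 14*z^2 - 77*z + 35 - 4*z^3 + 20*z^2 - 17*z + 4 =-4*z^3 + 34*z^2 - 84*z + 54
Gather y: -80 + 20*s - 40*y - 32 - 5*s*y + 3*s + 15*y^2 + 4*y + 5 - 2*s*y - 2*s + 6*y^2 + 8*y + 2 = 21*s + 21*y^2 + y*(-7*s - 28) - 105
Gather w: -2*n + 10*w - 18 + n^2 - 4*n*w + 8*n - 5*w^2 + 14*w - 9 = n^2 + 6*n - 5*w^2 + w*(24 - 4*n) - 27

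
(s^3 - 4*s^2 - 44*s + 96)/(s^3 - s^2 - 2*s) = (s^2 - 2*s - 48)/(s*(s + 1))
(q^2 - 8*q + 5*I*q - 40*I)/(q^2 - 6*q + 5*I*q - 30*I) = (q - 8)/(q - 6)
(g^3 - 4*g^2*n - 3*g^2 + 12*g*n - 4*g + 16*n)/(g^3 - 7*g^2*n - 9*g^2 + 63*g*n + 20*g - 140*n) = (g^2 - 4*g*n + g - 4*n)/(g^2 - 7*g*n - 5*g + 35*n)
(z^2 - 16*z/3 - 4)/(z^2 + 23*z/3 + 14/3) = (z - 6)/(z + 7)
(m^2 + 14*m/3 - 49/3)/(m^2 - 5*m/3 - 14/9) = 3*(m + 7)/(3*m + 2)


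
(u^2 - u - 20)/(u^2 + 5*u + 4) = (u - 5)/(u + 1)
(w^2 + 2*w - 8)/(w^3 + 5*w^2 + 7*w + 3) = (w^2 + 2*w - 8)/(w^3 + 5*w^2 + 7*w + 3)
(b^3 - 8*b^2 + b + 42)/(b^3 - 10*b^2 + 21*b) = (b + 2)/b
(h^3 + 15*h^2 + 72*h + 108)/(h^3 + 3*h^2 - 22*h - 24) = (h^2 + 9*h + 18)/(h^2 - 3*h - 4)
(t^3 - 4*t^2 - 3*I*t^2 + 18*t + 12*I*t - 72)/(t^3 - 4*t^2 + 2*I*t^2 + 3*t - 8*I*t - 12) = (t - 6*I)/(t - I)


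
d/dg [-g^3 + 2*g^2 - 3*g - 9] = -3*g^2 + 4*g - 3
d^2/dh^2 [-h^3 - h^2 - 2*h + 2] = -6*h - 2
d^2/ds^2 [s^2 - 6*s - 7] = 2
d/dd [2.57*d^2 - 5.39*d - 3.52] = 5.14*d - 5.39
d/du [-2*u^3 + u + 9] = 1 - 6*u^2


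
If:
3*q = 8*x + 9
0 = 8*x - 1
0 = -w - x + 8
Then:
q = 10/3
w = 63/8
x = 1/8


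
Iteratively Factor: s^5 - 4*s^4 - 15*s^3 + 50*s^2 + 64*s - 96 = (s + 2)*(s^4 - 6*s^3 - 3*s^2 + 56*s - 48) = (s + 2)*(s + 3)*(s^3 - 9*s^2 + 24*s - 16) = (s - 4)*(s + 2)*(s + 3)*(s^2 - 5*s + 4) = (s - 4)^2*(s + 2)*(s + 3)*(s - 1)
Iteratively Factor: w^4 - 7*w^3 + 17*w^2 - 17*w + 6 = (w - 1)*(w^3 - 6*w^2 + 11*w - 6) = (w - 2)*(w - 1)*(w^2 - 4*w + 3) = (w - 3)*(w - 2)*(w - 1)*(w - 1)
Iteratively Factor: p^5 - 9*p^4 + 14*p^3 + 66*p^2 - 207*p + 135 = (p - 1)*(p^4 - 8*p^3 + 6*p^2 + 72*p - 135) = (p - 1)*(p + 3)*(p^3 - 11*p^2 + 39*p - 45) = (p - 5)*(p - 1)*(p + 3)*(p^2 - 6*p + 9) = (p - 5)*(p - 3)*(p - 1)*(p + 3)*(p - 3)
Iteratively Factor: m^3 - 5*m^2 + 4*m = (m - 4)*(m^2 - m) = m*(m - 4)*(m - 1)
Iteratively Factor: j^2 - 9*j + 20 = (j - 5)*(j - 4)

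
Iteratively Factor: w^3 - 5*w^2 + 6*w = (w - 3)*(w^2 - 2*w) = (w - 3)*(w - 2)*(w)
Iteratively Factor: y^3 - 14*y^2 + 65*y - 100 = (y - 4)*(y^2 - 10*y + 25) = (y - 5)*(y - 4)*(y - 5)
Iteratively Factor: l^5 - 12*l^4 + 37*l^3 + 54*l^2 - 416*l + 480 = (l - 2)*(l^4 - 10*l^3 + 17*l^2 + 88*l - 240) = (l - 2)*(l + 3)*(l^3 - 13*l^2 + 56*l - 80) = (l - 5)*(l - 2)*(l + 3)*(l^2 - 8*l + 16) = (l - 5)*(l - 4)*(l - 2)*(l + 3)*(l - 4)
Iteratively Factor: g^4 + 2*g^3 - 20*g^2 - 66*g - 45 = (g - 5)*(g^3 + 7*g^2 + 15*g + 9) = (g - 5)*(g + 3)*(g^2 + 4*g + 3) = (g - 5)*(g + 3)^2*(g + 1)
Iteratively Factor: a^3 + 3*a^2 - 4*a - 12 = (a + 3)*(a^2 - 4) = (a + 2)*(a + 3)*(a - 2)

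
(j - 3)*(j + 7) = j^2 + 4*j - 21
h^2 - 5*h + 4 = (h - 4)*(h - 1)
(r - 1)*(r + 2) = r^2 + r - 2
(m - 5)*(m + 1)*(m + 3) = m^3 - m^2 - 17*m - 15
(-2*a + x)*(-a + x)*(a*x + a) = 2*a^3*x + 2*a^3 - 3*a^2*x^2 - 3*a^2*x + a*x^3 + a*x^2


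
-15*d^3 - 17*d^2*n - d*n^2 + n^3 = (-5*d + n)*(d + n)*(3*d + n)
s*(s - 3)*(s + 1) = s^3 - 2*s^2 - 3*s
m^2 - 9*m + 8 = (m - 8)*(m - 1)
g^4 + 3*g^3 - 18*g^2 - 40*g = g*(g - 4)*(g + 2)*(g + 5)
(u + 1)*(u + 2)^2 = u^3 + 5*u^2 + 8*u + 4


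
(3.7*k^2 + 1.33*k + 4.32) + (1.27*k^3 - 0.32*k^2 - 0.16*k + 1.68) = 1.27*k^3 + 3.38*k^2 + 1.17*k + 6.0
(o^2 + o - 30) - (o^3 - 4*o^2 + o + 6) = -o^3 + 5*o^2 - 36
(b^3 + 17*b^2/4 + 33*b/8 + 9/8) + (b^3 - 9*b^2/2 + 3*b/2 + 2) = 2*b^3 - b^2/4 + 45*b/8 + 25/8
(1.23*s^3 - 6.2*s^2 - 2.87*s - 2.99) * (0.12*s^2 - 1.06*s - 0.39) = 0.1476*s^5 - 2.0478*s^4 + 5.7479*s^3 + 5.1014*s^2 + 4.2887*s + 1.1661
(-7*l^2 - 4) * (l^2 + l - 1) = -7*l^4 - 7*l^3 + 3*l^2 - 4*l + 4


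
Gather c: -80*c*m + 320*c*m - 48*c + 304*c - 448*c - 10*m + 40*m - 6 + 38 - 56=c*(240*m - 192) + 30*m - 24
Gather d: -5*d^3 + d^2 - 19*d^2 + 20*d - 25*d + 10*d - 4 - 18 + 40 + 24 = -5*d^3 - 18*d^2 + 5*d + 42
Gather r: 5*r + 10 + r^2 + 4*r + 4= r^2 + 9*r + 14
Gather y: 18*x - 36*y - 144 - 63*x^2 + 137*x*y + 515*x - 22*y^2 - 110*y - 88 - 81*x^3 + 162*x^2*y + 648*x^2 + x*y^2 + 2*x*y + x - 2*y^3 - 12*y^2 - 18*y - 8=-81*x^3 + 585*x^2 + 534*x - 2*y^3 + y^2*(x - 34) + y*(162*x^2 + 139*x - 164) - 240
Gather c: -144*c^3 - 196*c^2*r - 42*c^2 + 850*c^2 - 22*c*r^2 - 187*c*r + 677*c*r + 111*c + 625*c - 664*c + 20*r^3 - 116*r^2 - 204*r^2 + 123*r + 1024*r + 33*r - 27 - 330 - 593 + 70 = -144*c^3 + c^2*(808 - 196*r) + c*(-22*r^2 + 490*r + 72) + 20*r^3 - 320*r^2 + 1180*r - 880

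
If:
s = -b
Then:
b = -s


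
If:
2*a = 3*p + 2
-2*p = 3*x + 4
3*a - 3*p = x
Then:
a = -2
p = -2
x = 0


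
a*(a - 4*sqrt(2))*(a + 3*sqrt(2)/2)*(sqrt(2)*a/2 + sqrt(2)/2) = sqrt(2)*a^4/2 - 5*a^3/2 + sqrt(2)*a^3/2 - 6*sqrt(2)*a^2 - 5*a^2/2 - 6*sqrt(2)*a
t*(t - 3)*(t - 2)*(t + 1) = t^4 - 4*t^3 + t^2 + 6*t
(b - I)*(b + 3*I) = b^2 + 2*I*b + 3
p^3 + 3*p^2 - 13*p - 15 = (p - 3)*(p + 1)*(p + 5)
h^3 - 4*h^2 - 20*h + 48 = (h - 6)*(h - 2)*(h + 4)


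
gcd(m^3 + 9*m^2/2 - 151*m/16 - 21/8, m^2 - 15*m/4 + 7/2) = m - 7/4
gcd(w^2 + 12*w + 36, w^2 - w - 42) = w + 6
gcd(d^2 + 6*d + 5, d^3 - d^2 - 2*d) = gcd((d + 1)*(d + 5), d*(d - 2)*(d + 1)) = d + 1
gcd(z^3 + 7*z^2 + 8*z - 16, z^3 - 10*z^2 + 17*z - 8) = z - 1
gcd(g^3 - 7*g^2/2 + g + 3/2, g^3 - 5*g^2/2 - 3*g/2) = g^2 - 5*g/2 - 3/2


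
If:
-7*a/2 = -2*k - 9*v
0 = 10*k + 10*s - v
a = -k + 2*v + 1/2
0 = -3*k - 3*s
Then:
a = 2/11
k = 7/22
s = -7/22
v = 0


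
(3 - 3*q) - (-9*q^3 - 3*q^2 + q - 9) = 9*q^3 + 3*q^2 - 4*q + 12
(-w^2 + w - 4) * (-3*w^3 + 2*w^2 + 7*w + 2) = 3*w^5 - 5*w^4 + 7*w^3 - 3*w^2 - 26*w - 8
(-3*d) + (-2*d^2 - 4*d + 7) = -2*d^2 - 7*d + 7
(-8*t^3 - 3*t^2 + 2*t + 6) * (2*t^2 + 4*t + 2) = -16*t^5 - 38*t^4 - 24*t^3 + 14*t^2 + 28*t + 12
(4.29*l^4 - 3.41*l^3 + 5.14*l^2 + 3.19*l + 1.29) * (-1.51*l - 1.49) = -6.4779*l^5 - 1.243*l^4 - 2.6805*l^3 - 12.4755*l^2 - 6.701*l - 1.9221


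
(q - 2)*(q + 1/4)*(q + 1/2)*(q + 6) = q^4 + 19*q^3/4 - 71*q^2/8 - 17*q/2 - 3/2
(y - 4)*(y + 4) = y^2 - 16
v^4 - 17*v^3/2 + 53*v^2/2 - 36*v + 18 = (v - 3)*(v - 2)^2*(v - 3/2)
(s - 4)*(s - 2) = s^2 - 6*s + 8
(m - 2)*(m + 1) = m^2 - m - 2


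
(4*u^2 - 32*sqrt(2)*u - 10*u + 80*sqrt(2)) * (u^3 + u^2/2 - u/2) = 4*u^5 - 32*sqrt(2)*u^4 - 8*u^4 - 7*u^3 + 64*sqrt(2)*u^3 + 5*u^2 + 56*sqrt(2)*u^2 - 40*sqrt(2)*u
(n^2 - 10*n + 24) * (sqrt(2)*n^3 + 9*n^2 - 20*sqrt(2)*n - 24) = sqrt(2)*n^5 - 10*sqrt(2)*n^4 + 9*n^4 - 90*n^3 + 4*sqrt(2)*n^3 + 192*n^2 + 200*sqrt(2)*n^2 - 480*sqrt(2)*n + 240*n - 576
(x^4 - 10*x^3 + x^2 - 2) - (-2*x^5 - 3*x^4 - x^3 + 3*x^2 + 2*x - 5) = 2*x^5 + 4*x^4 - 9*x^3 - 2*x^2 - 2*x + 3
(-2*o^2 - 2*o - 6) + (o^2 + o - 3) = -o^2 - o - 9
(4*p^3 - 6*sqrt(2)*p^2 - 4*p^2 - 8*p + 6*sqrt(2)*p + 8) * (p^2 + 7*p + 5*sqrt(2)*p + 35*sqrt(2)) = 4*p^5 + 14*sqrt(2)*p^4 + 24*p^4 - 96*p^3 + 84*sqrt(2)*p^3 - 408*p^2 - 138*sqrt(2)*p^2 - 240*sqrt(2)*p + 476*p + 280*sqrt(2)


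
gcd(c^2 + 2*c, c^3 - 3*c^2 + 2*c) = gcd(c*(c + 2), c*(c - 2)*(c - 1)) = c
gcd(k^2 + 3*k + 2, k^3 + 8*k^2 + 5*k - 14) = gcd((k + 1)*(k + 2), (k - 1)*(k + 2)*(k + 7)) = k + 2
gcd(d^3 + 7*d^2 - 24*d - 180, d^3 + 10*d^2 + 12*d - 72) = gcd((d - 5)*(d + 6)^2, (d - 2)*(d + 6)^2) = d^2 + 12*d + 36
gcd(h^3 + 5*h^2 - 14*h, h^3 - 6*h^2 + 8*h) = h^2 - 2*h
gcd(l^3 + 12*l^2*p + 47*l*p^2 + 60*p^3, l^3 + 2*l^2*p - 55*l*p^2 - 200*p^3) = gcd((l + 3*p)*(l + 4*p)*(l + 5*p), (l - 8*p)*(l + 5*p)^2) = l + 5*p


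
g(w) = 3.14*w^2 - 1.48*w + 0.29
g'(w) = 6.28*w - 1.48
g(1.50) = 5.14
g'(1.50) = 7.94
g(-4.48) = 69.94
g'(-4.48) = -29.61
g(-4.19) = 61.62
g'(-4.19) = -27.79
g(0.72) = 0.85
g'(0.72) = 3.04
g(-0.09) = 0.45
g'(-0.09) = -2.05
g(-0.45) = 1.59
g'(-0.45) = -4.31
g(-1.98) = 15.53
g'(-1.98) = -13.91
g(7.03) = 145.07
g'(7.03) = 42.67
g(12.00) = 434.69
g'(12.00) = 73.88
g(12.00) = 434.69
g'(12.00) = 73.88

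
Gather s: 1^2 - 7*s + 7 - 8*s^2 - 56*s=-8*s^2 - 63*s + 8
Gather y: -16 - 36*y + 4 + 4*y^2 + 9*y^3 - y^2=9*y^3 + 3*y^2 - 36*y - 12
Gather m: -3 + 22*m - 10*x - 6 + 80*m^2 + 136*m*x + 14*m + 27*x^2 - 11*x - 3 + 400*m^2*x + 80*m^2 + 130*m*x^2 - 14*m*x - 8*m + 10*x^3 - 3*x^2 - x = m^2*(400*x + 160) + m*(130*x^2 + 122*x + 28) + 10*x^3 + 24*x^2 - 22*x - 12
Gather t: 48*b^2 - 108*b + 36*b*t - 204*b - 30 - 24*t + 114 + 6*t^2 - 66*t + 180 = 48*b^2 - 312*b + 6*t^2 + t*(36*b - 90) + 264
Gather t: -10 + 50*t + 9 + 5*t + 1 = 55*t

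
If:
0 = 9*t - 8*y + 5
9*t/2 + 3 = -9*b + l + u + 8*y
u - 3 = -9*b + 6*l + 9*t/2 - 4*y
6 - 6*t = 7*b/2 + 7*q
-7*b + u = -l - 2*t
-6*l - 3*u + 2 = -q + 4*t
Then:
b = 103/1873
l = 7087/26222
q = 38747/26222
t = -1416/1873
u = 42655/26222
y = -3379/14984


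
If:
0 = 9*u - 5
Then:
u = 5/9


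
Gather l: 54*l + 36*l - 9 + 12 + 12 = 90*l + 15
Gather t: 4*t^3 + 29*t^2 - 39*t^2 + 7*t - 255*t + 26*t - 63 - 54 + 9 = 4*t^3 - 10*t^2 - 222*t - 108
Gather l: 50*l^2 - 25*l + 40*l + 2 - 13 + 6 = 50*l^2 + 15*l - 5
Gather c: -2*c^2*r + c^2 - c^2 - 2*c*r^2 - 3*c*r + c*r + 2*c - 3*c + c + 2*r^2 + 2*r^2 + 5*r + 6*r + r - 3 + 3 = -2*c^2*r + c*(-2*r^2 - 2*r) + 4*r^2 + 12*r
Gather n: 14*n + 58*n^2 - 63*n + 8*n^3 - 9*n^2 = 8*n^3 + 49*n^2 - 49*n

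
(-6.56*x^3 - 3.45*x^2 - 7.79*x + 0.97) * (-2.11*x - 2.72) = 13.8416*x^4 + 25.1227*x^3 + 25.8209*x^2 + 19.1421*x - 2.6384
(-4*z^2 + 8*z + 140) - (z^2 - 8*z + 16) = -5*z^2 + 16*z + 124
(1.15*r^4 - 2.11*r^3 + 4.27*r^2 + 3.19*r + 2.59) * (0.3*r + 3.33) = 0.345*r^5 + 3.1965*r^4 - 5.7453*r^3 + 15.1761*r^2 + 11.3997*r + 8.6247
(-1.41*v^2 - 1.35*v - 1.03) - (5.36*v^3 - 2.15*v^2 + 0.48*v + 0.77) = -5.36*v^3 + 0.74*v^2 - 1.83*v - 1.8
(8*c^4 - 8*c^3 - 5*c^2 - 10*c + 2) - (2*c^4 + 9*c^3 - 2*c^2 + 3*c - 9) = 6*c^4 - 17*c^3 - 3*c^2 - 13*c + 11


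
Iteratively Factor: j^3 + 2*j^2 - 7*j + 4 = (j - 1)*(j^2 + 3*j - 4) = (j - 1)^2*(j + 4)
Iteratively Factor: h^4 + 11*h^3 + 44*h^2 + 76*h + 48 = (h + 2)*(h^3 + 9*h^2 + 26*h + 24) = (h + 2)^2*(h^2 + 7*h + 12) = (h + 2)^2*(h + 4)*(h + 3)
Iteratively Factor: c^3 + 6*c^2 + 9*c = (c)*(c^2 + 6*c + 9) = c*(c + 3)*(c + 3)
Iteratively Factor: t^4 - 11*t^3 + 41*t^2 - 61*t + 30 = (t - 5)*(t^3 - 6*t^2 + 11*t - 6) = (t - 5)*(t - 1)*(t^2 - 5*t + 6) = (t - 5)*(t - 2)*(t - 1)*(t - 3)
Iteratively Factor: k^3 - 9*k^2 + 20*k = (k - 5)*(k^2 - 4*k) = k*(k - 5)*(k - 4)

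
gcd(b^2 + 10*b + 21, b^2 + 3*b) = b + 3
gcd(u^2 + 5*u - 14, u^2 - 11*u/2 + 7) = u - 2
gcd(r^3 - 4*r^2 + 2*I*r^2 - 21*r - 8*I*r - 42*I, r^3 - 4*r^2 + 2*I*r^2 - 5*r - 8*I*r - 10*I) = r + 2*I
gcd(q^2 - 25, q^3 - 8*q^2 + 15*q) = q - 5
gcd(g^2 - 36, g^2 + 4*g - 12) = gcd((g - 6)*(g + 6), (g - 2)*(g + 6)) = g + 6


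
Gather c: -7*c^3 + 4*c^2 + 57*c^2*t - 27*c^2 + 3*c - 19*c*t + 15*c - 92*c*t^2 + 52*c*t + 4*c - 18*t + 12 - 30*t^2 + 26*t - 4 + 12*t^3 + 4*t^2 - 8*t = -7*c^3 + c^2*(57*t - 23) + c*(-92*t^2 + 33*t + 22) + 12*t^3 - 26*t^2 + 8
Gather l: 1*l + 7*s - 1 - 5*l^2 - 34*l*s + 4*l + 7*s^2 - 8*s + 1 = -5*l^2 + l*(5 - 34*s) + 7*s^2 - s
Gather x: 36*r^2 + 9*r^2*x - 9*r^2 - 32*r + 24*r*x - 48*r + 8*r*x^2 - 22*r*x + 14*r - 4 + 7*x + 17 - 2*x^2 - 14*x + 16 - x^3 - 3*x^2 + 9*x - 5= 27*r^2 - 66*r - x^3 + x^2*(8*r - 5) + x*(9*r^2 + 2*r + 2) + 24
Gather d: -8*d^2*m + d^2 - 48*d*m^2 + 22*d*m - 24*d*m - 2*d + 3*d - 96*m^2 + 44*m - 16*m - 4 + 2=d^2*(1 - 8*m) + d*(-48*m^2 - 2*m + 1) - 96*m^2 + 28*m - 2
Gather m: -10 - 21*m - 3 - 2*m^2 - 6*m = -2*m^2 - 27*m - 13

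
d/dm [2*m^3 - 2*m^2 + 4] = 2*m*(3*m - 2)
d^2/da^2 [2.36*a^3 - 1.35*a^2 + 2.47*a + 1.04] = 14.16*a - 2.7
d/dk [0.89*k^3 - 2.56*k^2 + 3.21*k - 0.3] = 2.67*k^2 - 5.12*k + 3.21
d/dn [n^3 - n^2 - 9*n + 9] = 3*n^2 - 2*n - 9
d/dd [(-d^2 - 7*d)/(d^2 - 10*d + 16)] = (17*d^2 - 32*d - 112)/(d^4 - 20*d^3 + 132*d^2 - 320*d + 256)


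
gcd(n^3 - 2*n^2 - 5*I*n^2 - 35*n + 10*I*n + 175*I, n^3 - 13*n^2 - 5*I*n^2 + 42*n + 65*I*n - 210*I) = n^2 + n*(-7 - 5*I) + 35*I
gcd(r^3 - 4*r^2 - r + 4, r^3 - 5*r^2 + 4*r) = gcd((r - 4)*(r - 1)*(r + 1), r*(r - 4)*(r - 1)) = r^2 - 5*r + 4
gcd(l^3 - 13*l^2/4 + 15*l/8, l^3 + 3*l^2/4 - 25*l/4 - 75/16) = l - 5/2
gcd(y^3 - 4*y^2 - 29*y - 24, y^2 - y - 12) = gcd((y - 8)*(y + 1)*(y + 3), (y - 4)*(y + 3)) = y + 3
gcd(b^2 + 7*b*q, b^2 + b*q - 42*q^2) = b + 7*q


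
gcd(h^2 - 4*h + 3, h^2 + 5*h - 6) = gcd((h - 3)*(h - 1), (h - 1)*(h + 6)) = h - 1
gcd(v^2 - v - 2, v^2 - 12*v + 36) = 1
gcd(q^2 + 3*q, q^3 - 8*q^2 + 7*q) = q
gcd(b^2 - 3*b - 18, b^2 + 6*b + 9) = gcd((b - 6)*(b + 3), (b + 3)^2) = b + 3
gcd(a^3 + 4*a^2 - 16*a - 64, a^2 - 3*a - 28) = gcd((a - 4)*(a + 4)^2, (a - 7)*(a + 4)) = a + 4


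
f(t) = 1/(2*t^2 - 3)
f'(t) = -4*t/(2*t^2 - 3)^2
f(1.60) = 0.47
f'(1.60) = -1.42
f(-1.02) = -1.09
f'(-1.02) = 4.83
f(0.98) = -0.93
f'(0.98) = -3.37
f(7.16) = 0.01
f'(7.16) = -0.00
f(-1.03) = -1.14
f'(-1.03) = 5.34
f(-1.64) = 0.42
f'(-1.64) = 1.16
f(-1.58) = 0.50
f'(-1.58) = 1.59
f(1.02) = -1.09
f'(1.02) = -4.83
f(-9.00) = 0.01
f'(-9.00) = 0.00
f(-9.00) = 0.01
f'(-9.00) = 0.00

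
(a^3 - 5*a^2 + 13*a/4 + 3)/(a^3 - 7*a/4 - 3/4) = (a - 4)/(a + 1)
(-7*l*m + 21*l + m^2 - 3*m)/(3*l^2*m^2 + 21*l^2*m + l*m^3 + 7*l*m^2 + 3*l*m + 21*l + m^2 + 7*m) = (-7*l*m + 21*l + m^2 - 3*m)/(3*l^2*m^2 + 21*l^2*m + l*m^3 + 7*l*m^2 + 3*l*m + 21*l + m^2 + 7*m)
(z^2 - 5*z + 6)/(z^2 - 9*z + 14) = (z - 3)/(z - 7)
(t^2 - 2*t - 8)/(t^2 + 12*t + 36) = (t^2 - 2*t - 8)/(t^2 + 12*t + 36)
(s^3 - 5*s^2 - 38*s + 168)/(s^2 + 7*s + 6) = (s^2 - 11*s + 28)/(s + 1)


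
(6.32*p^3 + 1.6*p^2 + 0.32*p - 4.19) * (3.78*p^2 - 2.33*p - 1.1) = 23.8896*p^5 - 8.6776*p^4 - 9.4704*p^3 - 18.3438*p^2 + 9.4107*p + 4.609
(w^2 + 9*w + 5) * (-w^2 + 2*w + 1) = -w^4 - 7*w^3 + 14*w^2 + 19*w + 5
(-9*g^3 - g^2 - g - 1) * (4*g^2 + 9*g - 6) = -36*g^5 - 85*g^4 + 41*g^3 - 7*g^2 - 3*g + 6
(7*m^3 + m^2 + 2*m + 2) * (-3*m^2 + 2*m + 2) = -21*m^5 + 11*m^4 + 10*m^3 + 8*m + 4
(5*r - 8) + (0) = 5*r - 8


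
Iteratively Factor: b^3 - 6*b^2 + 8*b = (b)*(b^2 - 6*b + 8) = b*(b - 2)*(b - 4)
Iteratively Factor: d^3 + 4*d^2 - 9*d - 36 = (d - 3)*(d^2 + 7*d + 12) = (d - 3)*(d + 3)*(d + 4)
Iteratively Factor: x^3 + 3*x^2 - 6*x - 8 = (x - 2)*(x^2 + 5*x + 4) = (x - 2)*(x + 4)*(x + 1)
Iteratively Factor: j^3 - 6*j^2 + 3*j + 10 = (j - 2)*(j^2 - 4*j - 5) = (j - 5)*(j - 2)*(j + 1)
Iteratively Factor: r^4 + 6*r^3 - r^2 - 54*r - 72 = (r + 3)*(r^3 + 3*r^2 - 10*r - 24) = (r + 3)*(r + 4)*(r^2 - r - 6) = (r - 3)*(r + 3)*(r + 4)*(r + 2)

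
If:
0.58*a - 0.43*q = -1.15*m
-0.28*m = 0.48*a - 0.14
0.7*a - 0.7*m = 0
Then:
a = 0.18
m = 0.18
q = 0.74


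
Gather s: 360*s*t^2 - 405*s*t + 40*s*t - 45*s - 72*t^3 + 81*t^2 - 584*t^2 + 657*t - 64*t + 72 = s*(360*t^2 - 365*t - 45) - 72*t^3 - 503*t^2 + 593*t + 72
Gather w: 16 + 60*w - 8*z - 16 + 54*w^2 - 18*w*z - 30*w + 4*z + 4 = 54*w^2 + w*(30 - 18*z) - 4*z + 4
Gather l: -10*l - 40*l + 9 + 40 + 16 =65 - 50*l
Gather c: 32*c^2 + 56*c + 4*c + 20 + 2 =32*c^2 + 60*c + 22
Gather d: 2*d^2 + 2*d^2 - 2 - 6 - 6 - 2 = 4*d^2 - 16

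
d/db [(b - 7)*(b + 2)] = 2*b - 5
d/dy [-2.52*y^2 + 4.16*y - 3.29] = 4.16 - 5.04*y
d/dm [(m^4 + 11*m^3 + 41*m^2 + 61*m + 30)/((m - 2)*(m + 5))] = 2*(m^3 - 12*m - 14)/(m^2 - 4*m + 4)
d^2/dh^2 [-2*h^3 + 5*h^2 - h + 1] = 10 - 12*h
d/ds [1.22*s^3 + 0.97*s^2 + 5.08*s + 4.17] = 3.66*s^2 + 1.94*s + 5.08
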